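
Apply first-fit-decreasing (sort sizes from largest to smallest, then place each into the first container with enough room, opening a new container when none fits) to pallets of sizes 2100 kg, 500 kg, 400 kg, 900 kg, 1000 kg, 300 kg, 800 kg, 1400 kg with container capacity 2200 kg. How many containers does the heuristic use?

Sorted descending: 2100, 1400, 1000, 900, 800, 500, 400, 300.
  2100 → container 1 (new)  [load 2100/2200]
  1400 → container 2 (new)  [load 1400/2200]
  1000 → container 3 (new)  [load 1000/2200]
  900 → container 3  [load 1900/2200]
  800 → container 2  [load 2200/2200]
  500 → container 4 (new)  [load 500/2200]
  400 → container 4  [load 900/2200]
  300 → container 3  [load 2200/2200]
4 containers opened.

4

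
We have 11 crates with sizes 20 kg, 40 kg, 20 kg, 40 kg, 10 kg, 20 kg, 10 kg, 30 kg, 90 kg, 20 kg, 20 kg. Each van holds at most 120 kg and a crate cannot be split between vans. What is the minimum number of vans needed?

3

Total = 90 + 40 + 40 + 30 + 20 + 20 + 20 + 20 + 20 + 10 + 10 = 320 kg.
Lower bound: ⌈320/120⌉ = 3 vans.
A packing using 3 vans:
  van 1: 90 + 30 = 120
  van 2: 40 + 40 + 20 + 20 = 120
  van 3: 20 + 20 + 20 + 10 + 10 = 80
This matches the lower bound, so 3 is optimal.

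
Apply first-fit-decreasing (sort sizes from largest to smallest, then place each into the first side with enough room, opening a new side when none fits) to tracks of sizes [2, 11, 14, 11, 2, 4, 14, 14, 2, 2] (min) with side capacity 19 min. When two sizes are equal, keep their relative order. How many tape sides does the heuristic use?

Sorted descending: 14, 14, 14, 11, 11, 4, 2, 2, 2, 2.
  14 → side 1 (new)  [load 14/19]
  14 → side 2 (new)  [load 14/19]
  14 → side 3 (new)  [load 14/19]
  11 → side 4 (new)  [load 11/19]
  11 → side 5 (new)  [load 11/19]
  4 → side 1  [load 18/19]
  2 → side 2  [load 16/19]
  2 → side 2  [load 18/19]
  2 → side 3  [load 16/19]
  2 → side 3  [load 18/19]
5 tape sides opened.

5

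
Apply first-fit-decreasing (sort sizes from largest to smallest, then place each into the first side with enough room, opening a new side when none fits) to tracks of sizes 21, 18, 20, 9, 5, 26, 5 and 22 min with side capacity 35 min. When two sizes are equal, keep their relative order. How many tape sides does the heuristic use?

Sorted descending: 26, 22, 21, 20, 18, 9, 5, 5.
  26 → side 1 (new)  [load 26/35]
  22 → side 2 (new)  [load 22/35]
  21 → side 3 (new)  [load 21/35]
  20 → side 4 (new)  [load 20/35]
  18 → side 5 (new)  [load 18/35]
  9 → side 1  [load 35/35]
  5 → side 2  [load 27/35]
  5 → side 2  [load 32/35]
5 tape sides opened.

5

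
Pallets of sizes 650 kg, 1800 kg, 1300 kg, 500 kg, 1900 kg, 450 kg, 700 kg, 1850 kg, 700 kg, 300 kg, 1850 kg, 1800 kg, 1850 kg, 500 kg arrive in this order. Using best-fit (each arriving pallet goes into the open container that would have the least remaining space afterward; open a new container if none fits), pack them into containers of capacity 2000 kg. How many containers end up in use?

  650 → container 1 (new)  [load 650/2000]
  1800 → container 2 (new)  [load 1800/2000]
  1300 → container 1  [load 1950/2000]
  500 → container 3 (new)  [load 500/2000]
  1900 → container 4 (new)  [load 1900/2000]
  450 → container 3  [load 950/2000]
  700 → container 3  [load 1650/2000]
  1850 → container 5 (new)  [load 1850/2000]
  700 → container 6 (new)  [load 700/2000]
  300 → container 3  [load 1950/2000]
  1850 → container 7 (new)  [load 1850/2000]
  1800 → container 8 (new)  [load 1800/2000]
  1850 → container 9 (new)  [load 1850/2000]
  500 → container 6  [load 1200/2000]
9 containers opened.

9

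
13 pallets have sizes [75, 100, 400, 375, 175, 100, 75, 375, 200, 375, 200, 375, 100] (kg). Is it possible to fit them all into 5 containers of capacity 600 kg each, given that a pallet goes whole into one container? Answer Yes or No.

No

Total = 2925 kg; ⌈2925/600⌉ = 5.
The bound of 5 does not rule out 5, but exhaustive search shows no assignment into 5 containers of capacity 600 kg exists — the minimum is 6.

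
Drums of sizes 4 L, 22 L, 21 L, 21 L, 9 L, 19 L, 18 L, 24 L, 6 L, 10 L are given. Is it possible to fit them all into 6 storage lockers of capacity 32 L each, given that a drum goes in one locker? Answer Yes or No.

Yes

A valid assignment using 6 storage lockers:
  locker 1: 24 + 6 = 30
  locker 2: 22 + 10 = 32
  locker 3: 21 + 9 = 30
  locker 4: 21 + 4 = 25
  locker 5: 19 = 19
  locker 6: 18 = 18
Every load is within 32 L, so 6 storage lockers suffice.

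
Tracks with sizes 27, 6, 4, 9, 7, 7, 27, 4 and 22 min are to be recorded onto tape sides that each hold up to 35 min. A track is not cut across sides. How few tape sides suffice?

Total = 27 + 27 + 22 + 9 + 7 + 7 + 6 + 4 + 4 = 113 min.
Lower bound: ⌈113/35⌉ = 4 tape sides.
A packing using 4 tape sides:
  side 1: 27 + 7 = 34
  side 2: 27 + 7 = 34
  side 3: 22 + 9 + 4 = 35
  side 4: 6 + 4 = 10
This matches the lower bound, so 4 is optimal.

4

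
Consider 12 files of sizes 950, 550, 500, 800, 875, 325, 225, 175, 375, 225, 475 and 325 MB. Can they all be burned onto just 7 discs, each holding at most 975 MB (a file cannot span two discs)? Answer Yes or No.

Yes

A valid assignment using 7 discs:
  disc 1: 950 = 950
  disc 2: 875 = 875
  disc 3: 800 + 175 = 975
  disc 4: 550 + 375 = 925
  disc 5: 500 + 475 = 975
  disc 6: 325 + 325 + 225 = 875
  disc 7: 225 = 225
Every load is within 975 MB, so 7 discs suffice.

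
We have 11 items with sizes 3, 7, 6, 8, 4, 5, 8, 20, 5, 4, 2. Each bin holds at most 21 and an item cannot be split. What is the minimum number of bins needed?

4

Total = 20 + 8 + 8 + 7 + 6 + 5 + 5 + 4 + 4 + 3 + 2 = 72.
Lower bound: ⌈72/21⌉ = 4 bins.
A packing using 4 bins:
  bin 1: 20 = 20
  bin 2: 8 + 8 + 5 = 21
  bin 3: 7 + 6 + 5 + 3 = 21
  bin 4: 4 + 4 + 2 = 10
This matches the lower bound, so 4 is optimal.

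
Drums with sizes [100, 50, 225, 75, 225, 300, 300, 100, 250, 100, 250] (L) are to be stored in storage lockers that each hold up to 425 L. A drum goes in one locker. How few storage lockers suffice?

6

Total = 300 + 300 + 250 + 250 + 225 + 225 + 100 + 100 + 100 + 75 + 50 = 1975 L.
Lower bound: ⌈1975/425⌉ = 5 storage lockers.
Also, 6 drums each exceed 425/2 L, and no two of those can share a locker, so at least 6 storage lockers are needed.
A packing using 6 storage lockers:
  locker 1: 300 + 100 = 400
  locker 2: 300 + 100 = 400
  locker 3: 250 + 100 + 75 = 425
  locker 4: 250 + 50 = 300
  locker 5: 225 = 225
  locker 6: 225 = 225
This matches the lower bound, so 6 is optimal.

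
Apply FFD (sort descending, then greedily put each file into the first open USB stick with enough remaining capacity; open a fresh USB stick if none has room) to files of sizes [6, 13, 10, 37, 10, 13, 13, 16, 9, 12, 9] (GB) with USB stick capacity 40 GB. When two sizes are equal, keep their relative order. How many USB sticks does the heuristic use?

4

Sorted descending: 37, 16, 13, 13, 13, 12, 10, 10, 9, 9, 6.
  37 → USB stick 1 (new)  [load 37/40]
  16 → USB stick 2 (new)  [load 16/40]
  13 → USB stick 2  [load 29/40]
  13 → USB stick 3 (new)  [load 13/40]
  13 → USB stick 3  [load 26/40]
  12 → USB stick 3  [load 38/40]
  10 → USB stick 2  [load 39/40]
  10 → USB stick 4 (new)  [load 10/40]
  9 → USB stick 4  [load 19/40]
  9 → USB stick 4  [load 28/40]
  6 → USB stick 4  [load 34/40]
4 USB sticks opened.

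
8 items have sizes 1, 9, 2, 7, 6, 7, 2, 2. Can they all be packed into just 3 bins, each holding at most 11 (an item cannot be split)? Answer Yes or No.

Total = 36; ⌈36/11⌉ = 4.
At least 4 bins are required, but only 3 are allowed.

No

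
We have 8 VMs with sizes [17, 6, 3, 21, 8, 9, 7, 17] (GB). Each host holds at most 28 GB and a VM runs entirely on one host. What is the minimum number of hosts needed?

4

Total = 21 + 17 + 17 + 9 + 8 + 7 + 6 + 3 = 88 GB.
Lower bound: ⌈88/28⌉ = 4 hosts.
A packing using 4 hosts:
  host 1: 21 + 7 = 28
  host 2: 17 + 9 = 26
  host 3: 17 + 8 + 3 = 28
  host 4: 6 = 6
This matches the lower bound, so 4 is optimal.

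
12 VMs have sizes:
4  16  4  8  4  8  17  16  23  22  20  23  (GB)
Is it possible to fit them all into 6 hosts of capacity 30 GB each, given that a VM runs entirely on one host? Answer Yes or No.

No

Total = 165 GB; ⌈165/30⌉ = 6.
7 VMs each exceed half the capacity and cannot share a host, forcing at least 7 hosts.
At least 7 hosts are required, but only 6 are allowed.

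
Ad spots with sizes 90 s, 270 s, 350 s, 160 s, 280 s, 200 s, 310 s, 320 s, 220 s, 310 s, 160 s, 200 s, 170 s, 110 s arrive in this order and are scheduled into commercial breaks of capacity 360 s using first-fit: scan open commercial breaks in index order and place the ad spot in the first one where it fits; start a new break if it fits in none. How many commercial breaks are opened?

10

  90 → break 1 (new)  [load 90/360]
  270 → break 1  [load 360/360]
  350 → break 2 (new)  [load 350/360]
  160 → break 3 (new)  [load 160/360]
  280 → break 4 (new)  [load 280/360]
  200 → break 3  [load 360/360]
  310 → break 5 (new)  [load 310/360]
  320 → break 6 (new)  [load 320/360]
  220 → break 7 (new)  [load 220/360]
  310 → break 8 (new)  [load 310/360]
  160 → break 9 (new)  [load 160/360]
  200 → break 9  [load 360/360]
  170 → break 10 (new)  [load 170/360]
  110 → break 7  [load 330/360]
10 commercial breaks opened.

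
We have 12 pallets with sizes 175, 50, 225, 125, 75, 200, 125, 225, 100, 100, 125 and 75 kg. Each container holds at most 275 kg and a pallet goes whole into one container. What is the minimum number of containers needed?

7

Total = 225 + 225 + 200 + 175 + 125 + 125 + 125 + 100 + 100 + 75 + 75 + 50 = 1600 kg.
Lower bound: ⌈1600/275⌉ = 6 containers.
A packing using 7 containers:
  container 1: 225 + 50 = 275
  container 2: 225 = 225
  container 3: 200 + 75 = 275
  container 4: 175 + 100 = 275
  container 5: 125 + 125 = 250
  container 6: 125 + 100 = 225
  container 7: 75 = 75
No arrangement into 6 containers stays within capacity, so 7 is optimal.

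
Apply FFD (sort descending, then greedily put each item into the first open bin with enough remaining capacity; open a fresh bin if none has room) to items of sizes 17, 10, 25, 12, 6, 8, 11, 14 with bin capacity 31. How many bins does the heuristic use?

Sorted descending: 25, 17, 14, 12, 11, 10, 8, 6.
  25 → bin 1 (new)  [load 25/31]
  17 → bin 2 (new)  [load 17/31]
  14 → bin 2  [load 31/31]
  12 → bin 3 (new)  [load 12/31]
  11 → bin 3  [load 23/31]
  10 → bin 4 (new)  [load 10/31]
  8 → bin 3  [load 31/31]
  6 → bin 1  [load 31/31]
4 bins opened.

4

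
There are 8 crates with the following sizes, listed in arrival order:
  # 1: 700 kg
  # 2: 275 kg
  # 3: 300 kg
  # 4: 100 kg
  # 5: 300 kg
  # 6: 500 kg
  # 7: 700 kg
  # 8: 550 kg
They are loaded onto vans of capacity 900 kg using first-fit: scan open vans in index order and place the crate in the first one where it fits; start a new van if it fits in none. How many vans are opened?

5

  700 → van 1 (new)  [load 700/900]
  275 → van 2 (new)  [load 275/900]
  300 → van 2  [load 575/900]
  100 → van 1  [load 800/900]
  300 → van 2  [load 875/900]
  500 → van 3 (new)  [load 500/900]
  700 → van 4 (new)  [load 700/900]
  550 → van 5 (new)  [load 550/900]
5 vans opened.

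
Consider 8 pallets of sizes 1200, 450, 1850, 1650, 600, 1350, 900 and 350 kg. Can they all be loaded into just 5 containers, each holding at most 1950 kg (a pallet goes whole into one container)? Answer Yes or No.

Yes

A valid assignment using 5 containers:
  container 1: 1850 = 1850
  container 2: 1650 = 1650
  container 3: 1350 + 600 = 1950
  container 4: 1200 + 450 = 1650
  container 5: 900 + 350 = 1250
Every load is within 1950 kg, so 5 containers suffice.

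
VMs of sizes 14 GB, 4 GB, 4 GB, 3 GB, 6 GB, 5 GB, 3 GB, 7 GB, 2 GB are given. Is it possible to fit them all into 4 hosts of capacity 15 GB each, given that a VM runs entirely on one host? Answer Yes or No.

Yes

A valid assignment using 4 hosts:
  host 1: 14 = 14
  host 2: 7 + 6 + 2 = 15
  host 3: 5 + 4 + 4 = 13
  host 4: 3 + 3 = 6
Every load is within 15 GB, so 4 hosts suffice.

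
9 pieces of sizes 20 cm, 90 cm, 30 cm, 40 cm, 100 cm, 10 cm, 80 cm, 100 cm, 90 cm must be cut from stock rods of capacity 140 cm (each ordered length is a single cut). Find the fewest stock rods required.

5

Total = 100 + 100 + 90 + 90 + 80 + 40 + 30 + 20 + 10 = 560 cm.
Lower bound: ⌈560/140⌉ = 4 stock rods.
Also, 5 pieces each exceed 70 cm, and no two of those can share a stock rod, so at least 5 stock rods are needed.
A packing using 5 stock rods:
  stock rod 1: 100 + 40 = 140
  stock rod 2: 100 + 30 + 10 = 140
  stock rod 3: 90 + 20 = 110
  stock rod 4: 90 = 90
  stock rod 5: 80 = 80
This matches the lower bound, so 5 is optimal.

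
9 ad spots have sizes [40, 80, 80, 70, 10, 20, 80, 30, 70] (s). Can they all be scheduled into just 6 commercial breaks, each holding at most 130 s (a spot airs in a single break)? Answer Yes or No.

A valid assignment using 5 commercial breaks:
  break 1: 80 + 40 + 10 = 130
  break 2: 80 + 30 + 20 = 130
  break 3: 80 = 80
  break 4: 70 = 70
  break 5: 70 = 70
That uses only 5 ≤ 6, so 6 commercial breaks are enough.

Yes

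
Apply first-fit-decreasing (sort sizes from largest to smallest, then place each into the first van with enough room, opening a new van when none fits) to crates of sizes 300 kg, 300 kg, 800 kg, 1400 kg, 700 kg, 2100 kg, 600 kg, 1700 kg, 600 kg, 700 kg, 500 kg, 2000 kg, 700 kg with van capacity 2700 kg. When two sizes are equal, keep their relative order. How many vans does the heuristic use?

Sorted descending: 2100, 2000, 1700, 1400, 800, 700, 700, 700, 600, 600, 500, 300, 300.
  2100 → van 1 (new)  [load 2100/2700]
  2000 → van 2 (new)  [load 2000/2700]
  1700 → van 3 (new)  [load 1700/2700]
  1400 → van 4 (new)  [load 1400/2700]
  800 → van 3  [load 2500/2700]
  700 → van 2  [load 2700/2700]
  700 → van 4  [load 2100/2700]
  700 → van 5 (new)  [load 700/2700]
  600 → van 1  [load 2700/2700]
  600 → van 4  [load 2700/2700]
  500 → van 5  [load 1200/2700]
  300 → van 5  [load 1500/2700]
  300 → van 5  [load 1800/2700]
5 vans opened.

5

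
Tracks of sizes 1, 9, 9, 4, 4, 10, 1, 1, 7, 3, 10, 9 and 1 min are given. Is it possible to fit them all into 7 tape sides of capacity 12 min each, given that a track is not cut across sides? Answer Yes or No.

Yes

A valid assignment using 7 tape sides:
  side 1: 10 + 1 + 1 = 12
  side 2: 10 + 1 + 1 = 12
  side 3: 9 + 3 = 12
  side 4: 9 = 9
  side 5: 9 = 9
  side 6: 7 + 4 = 11
  side 7: 4 = 4
Every load is within 12 min, so 7 tape sides suffice.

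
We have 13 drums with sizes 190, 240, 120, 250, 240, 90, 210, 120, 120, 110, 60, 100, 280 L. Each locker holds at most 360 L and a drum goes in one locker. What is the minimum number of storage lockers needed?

Total = 280 + 250 + 240 + 240 + 210 + 190 + 120 + 120 + 120 + 110 + 100 + 90 + 60 = 2130 L.
Lower bound: ⌈2130/360⌉ = 6 storage lockers.
A packing using 7 storage lockers:
  locker 1: 280 + 60 = 340
  locker 2: 250 + 110 = 360
  locker 3: 240 + 120 = 360
  locker 4: 240 + 120 = 360
  locker 5: 210 + 120 = 330
  locker 6: 190 + 100 = 290
  locker 7: 90 = 90
No arrangement into 6 storage lockers stays within capacity, so 7 is optimal.

7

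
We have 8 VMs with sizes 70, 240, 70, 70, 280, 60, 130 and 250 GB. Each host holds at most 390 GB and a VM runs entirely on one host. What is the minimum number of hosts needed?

4

Total = 280 + 250 + 240 + 130 + 70 + 70 + 70 + 60 = 1170 GB.
Lower bound: ⌈1170/390⌉ = 3 hosts.
A packing using 4 hosts:
  host 1: 280 + 70 = 350
  host 2: 250 + 130 = 380
  host 3: 240 + 70 + 70 = 380
  host 4: 60 = 60
No arrangement into 3 hosts stays within capacity, so 4 is optimal.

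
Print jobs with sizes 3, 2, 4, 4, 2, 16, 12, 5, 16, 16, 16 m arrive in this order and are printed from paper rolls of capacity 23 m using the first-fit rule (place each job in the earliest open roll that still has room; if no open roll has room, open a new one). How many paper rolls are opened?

6

  3 → roll 1 (new)  [load 3/23]
  2 → roll 1  [load 5/23]
  4 → roll 1  [load 9/23]
  4 → roll 1  [load 13/23]
  2 → roll 1  [load 15/23]
  16 → roll 2 (new)  [load 16/23]
  12 → roll 3 (new)  [load 12/23]
  5 → roll 1  [load 20/23]
  16 → roll 4 (new)  [load 16/23]
  16 → roll 5 (new)  [load 16/23]
  16 → roll 6 (new)  [load 16/23]
6 paper rolls opened.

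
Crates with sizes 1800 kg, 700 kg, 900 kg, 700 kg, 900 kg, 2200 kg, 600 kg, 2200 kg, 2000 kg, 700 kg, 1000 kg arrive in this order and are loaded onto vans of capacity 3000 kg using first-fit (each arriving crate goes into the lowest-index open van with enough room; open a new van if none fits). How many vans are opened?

  1800 → van 1 (new)  [load 1800/3000]
  700 → van 1  [load 2500/3000]
  900 → van 2 (new)  [load 900/3000]
  700 → van 2  [load 1600/3000]
  900 → van 2  [load 2500/3000]
  2200 → van 3 (new)  [load 2200/3000]
  600 → van 3  [load 2800/3000]
  2200 → van 4 (new)  [load 2200/3000]
  2000 → van 5 (new)  [load 2000/3000]
  700 → van 4  [load 2900/3000]
  1000 → van 5  [load 3000/3000]
5 vans opened.

5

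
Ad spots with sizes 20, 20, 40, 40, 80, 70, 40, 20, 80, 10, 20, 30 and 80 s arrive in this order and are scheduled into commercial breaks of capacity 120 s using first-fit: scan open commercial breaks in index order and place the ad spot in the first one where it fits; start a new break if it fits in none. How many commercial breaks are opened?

  20 → break 1 (new)  [load 20/120]
  20 → break 1  [load 40/120]
  40 → break 1  [load 80/120]
  40 → break 1  [load 120/120]
  80 → break 2 (new)  [load 80/120]
  70 → break 3 (new)  [load 70/120]
  40 → break 2  [load 120/120]
  20 → break 3  [load 90/120]
  80 → break 4 (new)  [load 80/120]
  10 → break 3  [load 100/120]
  20 → break 3  [load 120/120]
  30 → break 4  [load 110/120]
  80 → break 5 (new)  [load 80/120]
5 commercial breaks opened.

5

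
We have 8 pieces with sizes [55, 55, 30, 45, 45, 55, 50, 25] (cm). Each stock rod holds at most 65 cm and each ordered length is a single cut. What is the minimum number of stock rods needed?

7

Total = 55 + 55 + 55 + 50 + 45 + 45 + 30 + 25 = 360 cm.
Lower bound: ⌈360/65⌉ = 6 stock rods.
A packing using 7 stock rods:
  stock rod 1: 55 = 55
  stock rod 2: 55 = 55
  stock rod 3: 55 = 55
  stock rod 4: 50 = 50
  stock rod 5: 45 = 45
  stock rod 6: 45 = 45
  stock rod 7: 30 + 25 = 55
No arrangement into 6 stock rods stays within capacity, so 7 is optimal.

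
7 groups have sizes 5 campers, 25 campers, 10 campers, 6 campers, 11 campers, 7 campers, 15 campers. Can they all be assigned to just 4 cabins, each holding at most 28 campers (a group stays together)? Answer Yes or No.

Yes

A valid assignment using 3 cabins:
  cabin 1: 25 = 25
  cabin 2: 15 + 11 = 26
  cabin 3: 10 + 7 + 6 + 5 = 28
That uses only 3 ≤ 4, so 4 cabins are enough.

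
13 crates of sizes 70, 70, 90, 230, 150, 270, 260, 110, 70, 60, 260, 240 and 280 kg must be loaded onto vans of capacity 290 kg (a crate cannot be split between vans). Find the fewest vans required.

Total = 280 + 270 + 260 + 260 + 240 + 230 + 150 + 110 + 90 + 70 + 70 + 70 + 60 = 2160 kg.
Lower bound: ⌈2160/290⌉ = 8 vans.
A packing using 8 vans:
  van 1: 280 = 280
  van 2: 270 = 270
  van 3: 260 = 260
  van 4: 260 = 260
  van 5: 240 = 240
  van 6: 230 + 60 = 290
  van 7: 150 + 70 + 70 = 290
  van 8: 110 + 90 + 70 = 270
This matches the lower bound, so 8 is optimal.

8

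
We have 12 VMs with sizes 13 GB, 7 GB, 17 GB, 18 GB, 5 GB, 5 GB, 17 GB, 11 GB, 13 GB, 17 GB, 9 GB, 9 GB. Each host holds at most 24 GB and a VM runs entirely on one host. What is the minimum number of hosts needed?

7

Total = 18 + 17 + 17 + 17 + 13 + 13 + 11 + 9 + 9 + 7 + 5 + 5 = 141 GB.
Lower bound: ⌈141/24⌉ = 6 hosts.
A packing using 7 hosts:
  host 1: 18 + 5 = 23
  host 2: 17 + 7 = 24
  host 3: 17 + 5 = 22
  host 4: 17 = 17
  host 5: 13 + 11 = 24
  host 6: 13 + 9 = 22
  host 7: 9 = 9
No arrangement into 6 hosts stays within capacity, so 7 is optimal.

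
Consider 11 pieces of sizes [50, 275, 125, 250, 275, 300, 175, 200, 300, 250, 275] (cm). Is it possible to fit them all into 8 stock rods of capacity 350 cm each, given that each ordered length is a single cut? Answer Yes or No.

Total = 2475 cm; ⌈2475/350⌉ = 8.
The bound of 8 does not rule out 8, but exhaustive search shows no assignment into 8 stock rods of capacity 350 cm exists — the minimum is 9.

No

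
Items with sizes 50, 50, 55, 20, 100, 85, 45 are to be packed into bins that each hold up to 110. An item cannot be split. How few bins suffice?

4

Total = 100 + 85 + 55 + 50 + 50 + 45 + 20 = 405.
Lower bound: ⌈405/110⌉ = 4 bins.
A packing using 4 bins:
  bin 1: 100 = 100
  bin 2: 85 + 20 = 105
  bin 3: 55 + 50 = 105
  bin 4: 50 + 45 = 95
This matches the lower bound, so 4 is optimal.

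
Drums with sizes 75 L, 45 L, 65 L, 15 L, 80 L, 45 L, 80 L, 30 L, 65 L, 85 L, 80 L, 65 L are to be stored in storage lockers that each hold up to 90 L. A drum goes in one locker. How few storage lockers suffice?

Total = 85 + 80 + 80 + 80 + 75 + 65 + 65 + 65 + 45 + 45 + 30 + 15 = 730 L.
Lower bound: ⌈730/90⌉ = 9 storage lockers.
A packing using 10 storage lockers:
  locker 1: 85 = 85
  locker 2: 80 = 80
  locker 3: 80 = 80
  locker 4: 80 = 80
  locker 5: 75 + 15 = 90
  locker 6: 65 = 65
  locker 7: 65 = 65
  locker 8: 65 = 65
  locker 9: 45 + 45 = 90
  locker 10: 30 = 30
No arrangement into 9 storage lockers stays within capacity, so 10 is optimal.

10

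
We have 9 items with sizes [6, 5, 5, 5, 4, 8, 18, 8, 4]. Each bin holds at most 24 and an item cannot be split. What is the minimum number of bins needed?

3

Total = 18 + 8 + 8 + 6 + 5 + 5 + 5 + 4 + 4 = 63.
Lower bound: ⌈63/24⌉ = 3 bins.
A packing using 3 bins:
  bin 1: 18 + 6 = 24
  bin 2: 8 + 8 + 5 = 21
  bin 3: 5 + 5 + 4 + 4 = 18
This matches the lower bound, so 3 is optimal.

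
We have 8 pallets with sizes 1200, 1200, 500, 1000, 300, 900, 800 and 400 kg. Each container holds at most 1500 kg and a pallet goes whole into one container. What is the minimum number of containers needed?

5

Total = 1200 + 1200 + 1000 + 900 + 800 + 500 + 400 + 300 = 6300 kg.
Lower bound: ⌈6300/1500⌉ = 5 containers.
A packing using 5 containers:
  container 1: 1200 + 300 = 1500
  container 2: 1200 = 1200
  container 3: 1000 + 500 = 1500
  container 4: 900 + 400 = 1300
  container 5: 800 = 800
This matches the lower bound, so 5 is optimal.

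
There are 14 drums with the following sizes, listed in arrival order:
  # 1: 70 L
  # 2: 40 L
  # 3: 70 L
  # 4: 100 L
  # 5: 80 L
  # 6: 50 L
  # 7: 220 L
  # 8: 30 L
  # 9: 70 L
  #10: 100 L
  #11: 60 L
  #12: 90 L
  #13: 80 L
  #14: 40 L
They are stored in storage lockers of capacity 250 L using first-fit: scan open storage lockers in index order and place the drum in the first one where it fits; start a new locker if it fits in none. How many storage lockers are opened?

  70 → locker 1 (new)  [load 70/250]
  40 → locker 1  [load 110/250]
  70 → locker 1  [load 180/250]
  100 → locker 2 (new)  [load 100/250]
  80 → locker 2  [load 180/250]
  50 → locker 1  [load 230/250]
  220 → locker 3 (new)  [load 220/250]
  30 → locker 2  [load 210/250]
  70 → locker 4 (new)  [load 70/250]
  100 → locker 4  [load 170/250]
  60 → locker 4  [load 230/250]
  90 → locker 5 (new)  [load 90/250]
  80 → locker 5  [load 170/250]
  40 → locker 2  [load 250/250]
5 storage lockers opened.

5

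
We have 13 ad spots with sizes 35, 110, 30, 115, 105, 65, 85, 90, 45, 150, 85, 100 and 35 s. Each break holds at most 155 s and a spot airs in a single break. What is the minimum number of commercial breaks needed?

8

Total = 150 + 115 + 110 + 105 + 100 + 90 + 85 + 85 + 65 + 45 + 35 + 35 + 30 = 1050 s.
Lower bound: ⌈1050/155⌉ = 7 commercial breaks.
Also, 8 ad spots each exceed 155/2 s, and no two of those can share a break, so at least 8 commercial breaks are needed.
A packing using 8 commercial breaks:
  break 1: 150 = 150
  break 2: 115 + 35 = 150
  break 3: 110 + 45 = 155
  break 4: 105 + 35 = 140
  break 5: 100 + 30 = 130
  break 6: 90 + 65 = 155
  break 7: 85 = 85
  break 8: 85 = 85
This matches the lower bound, so 8 is optimal.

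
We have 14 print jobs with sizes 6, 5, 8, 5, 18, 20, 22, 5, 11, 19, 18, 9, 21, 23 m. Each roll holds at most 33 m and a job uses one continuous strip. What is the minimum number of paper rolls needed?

Total = 23 + 22 + 21 + 20 + 19 + 18 + 18 + 11 + 9 + 8 + 6 + 5 + 5 + 5 = 190 m.
Lower bound: ⌈190/33⌉ = 6 paper rolls.
Also, 7 print jobs each exceed 33/2 m, and no two of those can share a roll, so at least 7 paper rolls are needed.
A packing using 7 paper rolls:
  roll 1: 23 + 9 = 32
  roll 2: 22 + 11 = 33
  roll 3: 21 + 8 = 29
  roll 4: 20 + 6 + 5 = 31
  roll 5: 19 + 5 + 5 = 29
  roll 6: 18 = 18
  roll 7: 18 = 18
This matches the lower bound, so 7 is optimal.

7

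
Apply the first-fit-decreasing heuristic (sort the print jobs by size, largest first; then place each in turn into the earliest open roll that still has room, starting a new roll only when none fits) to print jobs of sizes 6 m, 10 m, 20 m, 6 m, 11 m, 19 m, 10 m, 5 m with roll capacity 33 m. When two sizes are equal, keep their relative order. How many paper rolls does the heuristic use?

3

Sorted descending: 20, 19, 11, 10, 10, 6, 6, 5.
  20 → roll 1 (new)  [load 20/33]
  19 → roll 2 (new)  [load 19/33]
  11 → roll 1  [load 31/33]
  10 → roll 2  [load 29/33]
  10 → roll 3 (new)  [load 10/33]
  6 → roll 3  [load 16/33]
  6 → roll 3  [load 22/33]
  5 → roll 3  [load 27/33]
3 paper rolls opened.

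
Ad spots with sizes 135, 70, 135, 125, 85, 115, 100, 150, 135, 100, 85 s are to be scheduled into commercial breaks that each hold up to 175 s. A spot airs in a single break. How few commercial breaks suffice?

Total = 150 + 135 + 135 + 135 + 125 + 115 + 100 + 100 + 85 + 85 + 70 = 1235 s.
Lower bound: ⌈1235/175⌉ = 8 commercial breaks.
A packing using 9 commercial breaks:
  break 1: 150 = 150
  break 2: 135 = 135
  break 3: 135 = 135
  break 4: 135 = 135
  break 5: 125 = 125
  break 6: 115 = 115
  break 7: 100 + 70 = 170
  break 8: 100 = 100
  break 9: 85 + 85 = 170
No arrangement into 8 commercial breaks stays within capacity, so 9 is optimal.

9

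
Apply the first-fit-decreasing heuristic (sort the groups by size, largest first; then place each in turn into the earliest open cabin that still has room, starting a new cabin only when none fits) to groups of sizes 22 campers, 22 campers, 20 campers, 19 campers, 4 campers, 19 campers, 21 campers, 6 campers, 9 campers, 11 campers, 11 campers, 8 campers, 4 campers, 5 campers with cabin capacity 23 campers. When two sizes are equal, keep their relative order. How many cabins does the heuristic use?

9

Sorted descending: 22, 22, 21, 20, 19, 19, 11, 11, 9, 8, 6, 5, 4, 4.
  22 → cabin 1 (new)  [load 22/23]
  22 → cabin 2 (new)  [load 22/23]
  21 → cabin 3 (new)  [load 21/23]
  20 → cabin 4 (new)  [load 20/23]
  19 → cabin 5 (new)  [load 19/23]
  19 → cabin 6 (new)  [load 19/23]
  11 → cabin 7 (new)  [load 11/23]
  11 → cabin 7  [load 22/23]
  9 → cabin 8 (new)  [load 9/23]
  8 → cabin 8  [load 17/23]
  6 → cabin 8  [load 23/23]
  5 → cabin 9 (new)  [load 5/23]
  4 → cabin 5  [load 23/23]
  4 → cabin 6  [load 23/23]
9 cabins opened.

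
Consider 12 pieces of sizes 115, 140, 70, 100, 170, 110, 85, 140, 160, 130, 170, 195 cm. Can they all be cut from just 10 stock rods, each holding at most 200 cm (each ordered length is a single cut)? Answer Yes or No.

Yes

A valid assignment using 10 stock rods:
  stock rod 1: 195 = 195
  stock rod 2: 170 = 170
  stock rod 3: 170 = 170
  stock rod 4: 160 = 160
  stock rod 5: 140 = 140
  stock rod 6: 140 = 140
  stock rod 7: 130 + 70 = 200
  stock rod 8: 115 + 85 = 200
  stock rod 9: 110 = 110
  stock rod 10: 100 = 100
Every load is within 200 cm, so 10 stock rods suffice.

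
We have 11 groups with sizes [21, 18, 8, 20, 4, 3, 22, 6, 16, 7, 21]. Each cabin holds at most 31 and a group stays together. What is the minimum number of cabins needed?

6

Total = 22 + 21 + 21 + 20 + 18 + 16 + 8 + 7 + 6 + 4 + 3 = 146.
Lower bound: ⌈146/31⌉ = 5 cabins.
Also, 6 groups each exceed 31/2, and no two of those can share a cabin, so at least 6 cabins are needed.
A packing using 6 cabins:
  cabin 1: 22 + 8 = 30
  cabin 2: 21 + 7 + 3 = 31
  cabin 3: 21 + 6 + 4 = 31
  cabin 4: 20 = 20
  cabin 5: 18 = 18
  cabin 6: 16 = 16
This matches the lower bound, so 6 is optimal.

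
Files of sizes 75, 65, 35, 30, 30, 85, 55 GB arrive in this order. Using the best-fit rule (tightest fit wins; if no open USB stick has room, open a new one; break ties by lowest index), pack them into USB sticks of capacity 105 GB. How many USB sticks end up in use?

  75 → USB stick 1 (new)  [load 75/105]
  65 → USB stick 2 (new)  [load 65/105]
  35 → USB stick 2  [load 100/105]
  30 → USB stick 1  [load 105/105]
  30 → USB stick 3 (new)  [load 30/105]
  85 → USB stick 4 (new)  [load 85/105]
  55 → USB stick 3  [load 85/105]
4 USB sticks opened.

4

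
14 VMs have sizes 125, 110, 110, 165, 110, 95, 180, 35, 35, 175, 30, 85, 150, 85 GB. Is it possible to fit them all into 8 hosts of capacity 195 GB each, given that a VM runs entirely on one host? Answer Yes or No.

Total = 1490 GB; ⌈1490/195⌉ = 8.
The bound of 8 does not rule out 8, but exhaustive search shows no assignment into 8 hosts of capacity 195 GB exists — the minimum is 9.

No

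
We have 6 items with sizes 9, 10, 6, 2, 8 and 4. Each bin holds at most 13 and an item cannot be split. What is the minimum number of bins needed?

Total = 10 + 9 + 8 + 6 + 4 + 2 = 39.
Lower bound: ⌈39/13⌉ = 3 bins.
A packing using 4 bins:
  bin 1: 10 + 2 = 12
  bin 2: 9 + 4 = 13
  bin 3: 8 = 8
  bin 4: 6 = 6
No arrangement into 3 bins stays within capacity, so 4 is optimal.

4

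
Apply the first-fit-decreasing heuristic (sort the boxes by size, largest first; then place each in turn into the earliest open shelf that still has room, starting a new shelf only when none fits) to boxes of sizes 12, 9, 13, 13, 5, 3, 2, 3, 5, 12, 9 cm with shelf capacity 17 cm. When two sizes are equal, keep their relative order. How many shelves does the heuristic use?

Sorted descending: 13, 13, 12, 12, 9, 9, 5, 5, 3, 3, 2.
  13 → shelf 1 (new)  [load 13/17]
  13 → shelf 2 (new)  [load 13/17]
  12 → shelf 3 (new)  [load 12/17]
  12 → shelf 4 (new)  [load 12/17]
  9 → shelf 5 (new)  [load 9/17]
  9 → shelf 6 (new)  [load 9/17]
  5 → shelf 3  [load 17/17]
  5 → shelf 4  [load 17/17]
  3 → shelf 1  [load 16/17]
  3 → shelf 2  [load 16/17]
  2 → shelf 5  [load 11/17]
6 shelves opened.

6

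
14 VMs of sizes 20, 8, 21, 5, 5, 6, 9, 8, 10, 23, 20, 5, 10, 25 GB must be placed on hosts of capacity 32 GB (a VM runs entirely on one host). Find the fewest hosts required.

Total = 25 + 23 + 21 + 20 + 20 + 10 + 10 + 9 + 8 + 8 + 6 + 5 + 5 + 5 = 175 GB.
Lower bound: ⌈175/32⌉ = 6 hosts.
A packing using 6 hosts:
  host 1: 25 + 6 = 31
  host 2: 23 + 9 = 32
  host 3: 21 + 10 = 31
  host 4: 20 + 10 = 30
  host 5: 20 + 8 = 28
  host 6: 8 + 5 + 5 + 5 = 23
This matches the lower bound, so 6 is optimal.

6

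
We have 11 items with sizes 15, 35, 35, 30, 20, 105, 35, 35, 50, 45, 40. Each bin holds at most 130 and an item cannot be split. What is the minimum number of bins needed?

4

Total = 105 + 50 + 45 + 40 + 35 + 35 + 35 + 35 + 30 + 20 + 15 = 445.
Lower bound: ⌈445/130⌉ = 4 bins.
A packing using 4 bins:
  bin 1: 105 + 20 = 125
  bin 2: 50 + 45 + 35 = 130
  bin 3: 40 + 35 + 35 + 15 = 125
  bin 4: 35 + 30 = 65
This matches the lower bound, so 4 is optimal.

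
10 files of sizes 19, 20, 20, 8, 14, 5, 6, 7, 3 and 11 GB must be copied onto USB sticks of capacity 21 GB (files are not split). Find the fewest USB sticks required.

Total = 20 + 20 + 19 + 14 + 11 + 8 + 7 + 6 + 5 + 3 = 113 GB.
Lower bound: ⌈113/21⌉ = 6 USB sticks.
A packing using 6 USB sticks:
  USB stick 1: 20 = 20
  USB stick 2: 20 = 20
  USB stick 3: 19 = 19
  USB stick 4: 14 + 7 = 21
  USB stick 5: 11 + 8 = 19
  USB stick 6: 6 + 5 + 3 = 14
This matches the lower bound, so 6 is optimal.

6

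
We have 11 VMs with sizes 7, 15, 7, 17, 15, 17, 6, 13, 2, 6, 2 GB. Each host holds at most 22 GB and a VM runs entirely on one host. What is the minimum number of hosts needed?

Total = 17 + 17 + 15 + 15 + 13 + 7 + 7 + 6 + 6 + 2 + 2 = 107 GB.
Lower bound: ⌈107/22⌉ = 5 hosts.
A packing using 6 hosts:
  host 1: 17 + 2 + 2 = 21
  host 2: 17 = 17
  host 3: 15 + 7 = 22
  host 4: 15 + 7 = 22
  host 5: 13 + 6 = 19
  host 6: 6 = 6
No arrangement into 5 hosts stays within capacity, so 6 is optimal.

6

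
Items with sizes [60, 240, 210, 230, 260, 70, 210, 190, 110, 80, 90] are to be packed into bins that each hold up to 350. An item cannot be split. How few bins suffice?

Total = 260 + 240 + 230 + 210 + 210 + 190 + 110 + 90 + 80 + 70 + 60 = 1750.
Lower bound: ⌈1750/350⌉ = 5 bins.
Also, 6 items each exceed 175, and no two of those can share a bin, so at least 6 bins are needed.
A packing using 6 bins:
  bin 1: 260 + 90 = 350
  bin 2: 240 + 110 = 350
  bin 3: 230 + 80 = 310
  bin 4: 210 + 70 + 60 = 340
  bin 5: 210 = 210
  bin 6: 190 = 190
This matches the lower bound, so 6 is optimal.

6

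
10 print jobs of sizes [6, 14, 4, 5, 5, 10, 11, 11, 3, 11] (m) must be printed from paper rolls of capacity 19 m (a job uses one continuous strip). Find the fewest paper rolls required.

5

Total = 14 + 11 + 11 + 11 + 10 + 6 + 5 + 5 + 4 + 3 = 80 m.
Lower bound: ⌈80/19⌉ = 5 paper rolls.
A packing using 5 paper rolls:
  roll 1: 14 + 5 = 19
  roll 2: 11 + 6 = 17
  roll 3: 11 + 5 + 3 = 19
  roll 4: 11 + 4 = 15
  roll 5: 10 = 10
This matches the lower bound, so 5 is optimal.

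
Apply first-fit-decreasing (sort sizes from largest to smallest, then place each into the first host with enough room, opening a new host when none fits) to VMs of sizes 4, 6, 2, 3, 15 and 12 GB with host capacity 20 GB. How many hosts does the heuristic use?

3

Sorted descending: 15, 12, 6, 4, 3, 2.
  15 → host 1 (new)  [load 15/20]
  12 → host 2 (new)  [load 12/20]
  6 → host 2  [load 18/20]
  4 → host 1  [load 19/20]
  3 → host 3 (new)  [load 3/20]
  2 → host 2  [load 20/20]
3 hosts opened.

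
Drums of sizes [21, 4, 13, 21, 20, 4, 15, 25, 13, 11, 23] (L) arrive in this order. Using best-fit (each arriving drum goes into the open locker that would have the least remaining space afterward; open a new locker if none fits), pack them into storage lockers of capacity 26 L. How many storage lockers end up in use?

  21 → locker 1 (new)  [load 21/26]
  4 → locker 1  [load 25/26]
  13 → locker 2 (new)  [load 13/26]
  21 → locker 3 (new)  [load 21/26]
  20 → locker 4 (new)  [load 20/26]
  4 → locker 3  [load 25/26]
  15 → locker 5 (new)  [load 15/26]
  25 → locker 6 (new)  [load 25/26]
  13 → locker 2  [load 26/26]
  11 → locker 5  [load 26/26]
  23 → locker 7 (new)  [load 23/26]
7 storage lockers opened.

7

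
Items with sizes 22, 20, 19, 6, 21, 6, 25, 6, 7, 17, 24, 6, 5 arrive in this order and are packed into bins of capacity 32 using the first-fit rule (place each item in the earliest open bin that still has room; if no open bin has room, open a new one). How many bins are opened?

7

  22 → bin 1 (new)  [load 22/32]
  20 → bin 2 (new)  [load 20/32]
  19 → bin 3 (new)  [load 19/32]
  6 → bin 1  [load 28/32]
  21 → bin 4 (new)  [load 21/32]
  6 → bin 2  [load 26/32]
  25 → bin 5 (new)  [load 25/32]
  6 → bin 2  [load 32/32]
  7 → bin 3  [load 26/32]
  17 → bin 6 (new)  [load 17/32]
  24 → bin 7 (new)  [load 24/32]
  6 → bin 3  [load 32/32]
  5 → bin 4  [load 26/32]
7 bins opened.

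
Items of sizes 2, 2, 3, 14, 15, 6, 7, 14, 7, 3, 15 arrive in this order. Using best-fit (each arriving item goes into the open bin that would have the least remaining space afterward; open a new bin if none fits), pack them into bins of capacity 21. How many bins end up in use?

  2 → bin 1 (new)  [load 2/21]
  2 → bin 1  [load 4/21]
  3 → bin 1  [load 7/21]
  14 → bin 1  [load 21/21]
  15 → bin 2 (new)  [load 15/21]
  6 → bin 2  [load 21/21]
  7 → bin 3 (new)  [load 7/21]
  14 → bin 3  [load 21/21]
  7 → bin 4 (new)  [load 7/21]
  3 → bin 4  [load 10/21]
  15 → bin 5 (new)  [load 15/21]
5 bins opened.

5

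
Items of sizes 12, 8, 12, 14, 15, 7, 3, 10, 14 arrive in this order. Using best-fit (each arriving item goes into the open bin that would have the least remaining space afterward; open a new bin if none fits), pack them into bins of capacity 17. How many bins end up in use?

  12 → bin 1 (new)  [load 12/17]
  8 → bin 2 (new)  [load 8/17]
  12 → bin 3 (new)  [load 12/17]
  14 → bin 4 (new)  [load 14/17]
  15 → bin 5 (new)  [load 15/17]
  7 → bin 2  [load 15/17]
  3 → bin 4  [load 17/17]
  10 → bin 6 (new)  [load 10/17]
  14 → bin 7 (new)  [load 14/17]
7 bins opened.

7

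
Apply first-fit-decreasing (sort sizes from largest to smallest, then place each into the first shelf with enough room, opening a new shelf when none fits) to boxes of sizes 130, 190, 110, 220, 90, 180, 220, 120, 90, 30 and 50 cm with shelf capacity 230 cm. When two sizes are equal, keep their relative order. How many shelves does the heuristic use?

Sorted descending: 220, 220, 190, 180, 130, 120, 110, 90, 90, 50, 30.
  220 → shelf 1 (new)  [load 220/230]
  220 → shelf 2 (new)  [load 220/230]
  190 → shelf 3 (new)  [load 190/230]
  180 → shelf 4 (new)  [load 180/230]
  130 → shelf 5 (new)  [load 130/230]
  120 → shelf 6 (new)  [load 120/230]
  110 → shelf 6  [load 230/230]
  90 → shelf 5  [load 220/230]
  90 → shelf 7 (new)  [load 90/230]
  50 → shelf 4  [load 230/230]
  30 → shelf 3  [load 220/230]
7 shelves opened.

7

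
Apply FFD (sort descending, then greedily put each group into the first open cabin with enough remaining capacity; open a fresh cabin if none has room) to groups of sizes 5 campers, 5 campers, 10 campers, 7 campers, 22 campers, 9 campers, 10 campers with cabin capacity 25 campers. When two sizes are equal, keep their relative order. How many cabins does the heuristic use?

3

Sorted descending: 22, 10, 10, 9, 7, 5, 5.
  22 → cabin 1 (new)  [load 22/25]
  10 → cabin 2 (new)  [load 10/25]
  10 → cabin 2  [load 20/25]
  9 → cabin 3 (new)  [load 9/25]
  7 → cabin 3  [load 16/25]
  5 → cabin 2  [load 25/25]
  5 → cabin 3  [load 21/25]
3 cabins opened.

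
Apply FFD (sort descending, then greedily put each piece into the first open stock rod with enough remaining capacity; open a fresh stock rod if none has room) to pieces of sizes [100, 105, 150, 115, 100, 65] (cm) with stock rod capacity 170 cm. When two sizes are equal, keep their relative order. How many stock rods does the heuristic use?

5

Sorted descending: 150, 115, 105, 100, 100, 65.
  150 → stock rod 1 (new)  [load 150/170]
  115 → stock rod 2 (new)  [load 115/170]
  105 → stock rod 3 (new)  [load 105/170]
  100 → stock rod 4 (new)  [load 100/170]
  100 → stock rod 5 (new)  [load 100/170]
  65 → stock rod 3  [load 170/170]
5 stock rods opened.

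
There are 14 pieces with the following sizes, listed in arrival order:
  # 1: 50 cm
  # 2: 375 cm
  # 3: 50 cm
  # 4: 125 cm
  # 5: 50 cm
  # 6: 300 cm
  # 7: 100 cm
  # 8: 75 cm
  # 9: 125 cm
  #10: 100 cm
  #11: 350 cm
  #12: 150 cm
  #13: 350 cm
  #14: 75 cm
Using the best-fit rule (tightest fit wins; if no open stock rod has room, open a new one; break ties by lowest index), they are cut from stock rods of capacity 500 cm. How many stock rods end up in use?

  50 → stock rod 1 (new)  [load 50/500]
  375 → stock rod 1  [load 425/500]
  50 → stock rod 1  [load 475/500]
  125 → stock rod 2 (new)  [load 125/500]
  50 → stock rod 2  [load 175/500]
  300 → stock rod 2  [load 475/500]
  100 → stock rod 3 (new)  [load 100/500]
  75 → stock rod 3  [load 175/500]
  125 → stock rod 3  [load 300/500]
  100 → stock rod 3  [load 400/500]
  350 → stock rod 4 (new)  [load 350/500]
  150 → stock rod 4  [load 500/500]
  350 → stock rod 5 (new)  [load 350/500]
  75 → stock rod 3  [load 475/500]
5 stock rods opened.

5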